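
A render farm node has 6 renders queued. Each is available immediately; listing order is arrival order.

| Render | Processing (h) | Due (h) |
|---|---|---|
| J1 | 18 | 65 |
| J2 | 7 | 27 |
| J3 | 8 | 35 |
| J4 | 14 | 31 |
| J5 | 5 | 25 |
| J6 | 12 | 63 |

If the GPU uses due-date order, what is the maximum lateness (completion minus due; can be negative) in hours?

EDD (increasing due date): J5 J2 J4 J3 J6 J1.
J5: 0→5, due 25, lateness -20
J2: 5→12, due 27, lateness -15
J4: 12→26, due 31, lateness -5
J3: 26→34, due 35, lateness -1
J6: 34→46, due 63, lateness -17
J1: 46→64, due 65, lateness -1
Maximum = -1.

-1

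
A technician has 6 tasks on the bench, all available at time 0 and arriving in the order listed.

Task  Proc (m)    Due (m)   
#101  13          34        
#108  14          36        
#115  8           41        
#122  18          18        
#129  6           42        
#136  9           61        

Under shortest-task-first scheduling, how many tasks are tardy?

3

SPT (increasing processing time): #129 #115 #136 #101 #108 #122.
#129: 0→6, due 42, tardiness 0
#115: 6→14, due 41, tardiness 0
#136: 14→23, due 61, tardiness 0
#101: 23→36, due 34, tardiness 2
#108: 36→50, due 36, tardiness 14
#122: 50→68, due 18, tardiness 50
Late tasks: 3.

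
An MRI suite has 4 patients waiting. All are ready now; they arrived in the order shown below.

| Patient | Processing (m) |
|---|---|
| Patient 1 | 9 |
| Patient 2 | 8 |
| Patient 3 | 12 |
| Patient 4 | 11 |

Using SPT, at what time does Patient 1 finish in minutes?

SPT (increasing processing time): Patient 2 Patient 1 Patient 4 Patient 3.
Patient 2: 0→8
Patient 1: 8→17

17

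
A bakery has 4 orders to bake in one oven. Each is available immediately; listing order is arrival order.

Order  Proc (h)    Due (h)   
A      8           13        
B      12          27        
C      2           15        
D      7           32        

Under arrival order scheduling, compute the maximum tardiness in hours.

7

FIFO (arrival order): A B C D.
A: 0→8, due 13, tardiness 0
B: 8→20, due 27, tardiness 0
C: 20→22, due 15, tardiness 7
D: 22→29, due 32, tardiness 0
Maximum = 7.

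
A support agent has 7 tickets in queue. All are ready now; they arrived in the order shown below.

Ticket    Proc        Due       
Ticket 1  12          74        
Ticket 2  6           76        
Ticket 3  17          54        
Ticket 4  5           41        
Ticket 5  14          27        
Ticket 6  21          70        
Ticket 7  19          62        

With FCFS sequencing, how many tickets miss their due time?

FIFO (arrival order): Ticket 1 Ticket 2 Ticket 3 Ticket 4 Ticket 5 Ticket 6 Ticket 7.
Ticket 1: 0→12, due 74, tardiness 0
Ticket 2: 12→18, due 76, tardiness 0
Ticket 3: 18→35, due 54, tardiness 0
Ticket 4: 35→40, due 41, tardiness 0
Ticket 5: 40→54, due 27, tardiness 27
Ticket 6: 54→75, due 70, tardiness 5
Ticket 7: 75→94, due 62, tardiness 32
Late tickets: 3.

3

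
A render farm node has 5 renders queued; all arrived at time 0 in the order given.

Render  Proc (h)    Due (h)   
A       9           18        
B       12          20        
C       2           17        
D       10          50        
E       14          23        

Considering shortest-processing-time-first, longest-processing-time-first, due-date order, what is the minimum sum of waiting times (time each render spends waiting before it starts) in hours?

67

SPT (increasing processing time): C A D B E.
C: waits 0, runs 0→2
A: waits 2, runs 2→11
D: waits 11, runs 11→21
B: waits 21, runs 21→33
E: waits 33, runs 33→47
Sum = 0+2+11+21+33 = 67.
LPT (decreasing processing time): E B D A C.
E: waits 0, runs 0→14
B: waits 14, runs 14→26
D: waits 26, runs 26→36
A: waits 36, runs 36→45
C: waits 45, runs 45→47
Sum = 0+14+26+36+45 = 121.
EDD (increasing due date): C A B E D.
C: waits 0, runs 0→2
A: waits 2, runs 2→11
B: waits 11, runs 11→23
E: waits 23, runs 23→37
D: waits 37, runs 37→47
Sum = 0+2+11+23+37 = 73.
SPT 67, LPT 121, EDD 73 → minimum 67.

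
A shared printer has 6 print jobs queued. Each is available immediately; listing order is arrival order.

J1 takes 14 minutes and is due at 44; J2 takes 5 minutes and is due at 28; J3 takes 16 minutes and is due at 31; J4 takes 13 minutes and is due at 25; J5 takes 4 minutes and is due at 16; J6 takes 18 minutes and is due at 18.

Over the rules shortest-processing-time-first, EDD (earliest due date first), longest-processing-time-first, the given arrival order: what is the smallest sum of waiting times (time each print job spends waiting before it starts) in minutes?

123

SPT (increasing processing time): J5 J2 J4 J1 J3 J6.
J5: waits 0, runs 0→4
J2: waits 4, runs 4→9
J4: waits 9, runs 9→22
J1: waits 22, runs 22→36
J3: waits 36, runs 36→52
J6: waits 52, runs 52→70
Sum = 0+4+9+22+36+52 = 123.
EDD (increasing due date): J5 J6 J4 J2 J3 J1.
J5: waits 0, runs 0→4
J6: waits 4, runs 4→22
J4: waits 22, runs 22→35
J2: waits 35, runs 35→40
J3: waits 40, runs 40→56
J1: waits 56, runs 56→70
Sum = 0+4+22+35+40+56 = 157.
LPT (decreasing processing time): J6 J3 J1 J4 J2 J5.
J6: waits 0, runs 0→18
J3: waits 18, runs 18→34
J1: waits 34, runs 34→48
J4: waits 48, runs 48→61
J2: waits 61, runs 61→66
J5: waits 66, runs 66→70
Sum = 0+18+34+48+61+66 = 227.
FIFO (arrival order): J1 J2 J3 J4 J5 J6.
J1: waits 0, runs 0→14
J2: waits 14, runs 14→19
J3: waits 19, runs 19→35
J4: waits 35, runs 35→48
J5: waits 48, runs 48→52
J6: waits 52, runs 52→70
Sum = 0+14+19+35+48+52 = 168.
SPT 123, EDD 157, LPT 227, FIFO 168 → minimum 123.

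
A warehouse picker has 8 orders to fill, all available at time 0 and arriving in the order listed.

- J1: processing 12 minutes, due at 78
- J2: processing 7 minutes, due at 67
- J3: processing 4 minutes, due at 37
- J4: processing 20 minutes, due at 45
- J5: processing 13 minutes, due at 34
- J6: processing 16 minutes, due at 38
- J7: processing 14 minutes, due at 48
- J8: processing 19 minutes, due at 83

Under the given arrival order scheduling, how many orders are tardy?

4

FIFO (arrival order): J1 J2 J3 J4 J5 J6 J7 J8.
J1: 0→12, due 78, tardiness 0
J2: 12→19, due 67, tardiness 0
J3: 19→23, due 37, tardiness 0
J4: 23→43, due 45, tardiness 0
J5: 43→56, due 34, tardiness 22
J6: 56→72, due 38, tardiness 34
J7: 72→86, due 48, tardiness 38
J8: 86→105, due 83, tardiness 22
Late orders: 4.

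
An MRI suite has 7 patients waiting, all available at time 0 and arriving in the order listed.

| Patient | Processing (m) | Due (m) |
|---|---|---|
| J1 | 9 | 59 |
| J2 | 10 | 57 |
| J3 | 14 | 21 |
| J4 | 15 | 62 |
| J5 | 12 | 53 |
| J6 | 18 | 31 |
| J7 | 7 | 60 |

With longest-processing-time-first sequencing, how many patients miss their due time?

LPT (decreasing processing time): J6 J4 J3 J5 J2 J1 J7.
J6: 0→18, due 31, tardiness 0
J4: 18→33, due 62, tardiness 0
J3: 33→47, due 21, tardiness 26
J5: 47→59, due 53, tardiness 6
J2: 59→69, due 57, tardiness 12
J1: 69→78, due 59, tardiness 19
J7: 78→85, due 60, tardiness 25
Late patients: 5.

5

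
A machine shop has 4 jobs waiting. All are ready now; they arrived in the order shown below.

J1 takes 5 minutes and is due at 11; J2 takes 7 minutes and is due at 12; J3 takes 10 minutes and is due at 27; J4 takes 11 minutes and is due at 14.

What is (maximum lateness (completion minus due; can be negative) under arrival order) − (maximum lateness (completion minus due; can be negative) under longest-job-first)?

-3

FIFO (arrival order): J1 J2 J3 J4.
J1: 0→5, due 11, lateness -6
J2: 5→12, due 12, lateness 0
J3: 12→22, due 27, lateness -5
J4: 22→33, due 14, lateness 19
Maximum = 19.
LPT (decreasing processing time): J4 J3 J2 J1.
J4: 0→11, due 14, lateness -3
J3: 11→21, due 27, lateness -6
J2: 21→28, due 12, lateness 16
J1: 28→33, due 11, lateness 22
Maximum = 22.
Difference = 19 − 22 = -3.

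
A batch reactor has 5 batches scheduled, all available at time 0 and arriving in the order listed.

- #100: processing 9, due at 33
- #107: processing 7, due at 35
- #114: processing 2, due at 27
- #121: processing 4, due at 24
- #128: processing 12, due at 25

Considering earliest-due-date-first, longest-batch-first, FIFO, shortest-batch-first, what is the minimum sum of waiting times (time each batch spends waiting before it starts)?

EDD (increasing due date): #121 #128 #114 #100 #107.
#121: waits 0, runs 0→4
#128: waits 4, runs 4→16
#114: waits 16, runs 16→18
#100: waits 18, runs 18→27
#107: waits 27, runs 27→34
Sum = 0+4+16+18+27 = 65.
LPT (decreasing processing time): #128 #100 #107 #121 #114.
#128: waits 0, runs 0→12
#100: waits 12, runs 12→21
#107: waits 21, runs 21→28
#121: waits 28, runs 28→32
#114: waits 32, runs 32→34
Sum = 0+12+21+28+32 = 93.
FIFO (arrival order): #100 #107 #114 #121 #128.
#100: waits 0, runs 0→9
#107: waits 9, runs 9→16
#114: waits 16, runs 16→18
#121: waits 18, runs 18→22
#128: waits 22, runs 22→34
Sum = 0+9+16+18+22 = 65.
SPT (increasing processing time): #114 #121 #107 #100 #128.
#114: waits 0, runs 0→2
#121: waits 2, runs 2→6
#107: waits 6, runs 6→13
#100: waits 13, runs 13→22
#128: waits 22, runs 22→34
Sum = 0+2+6+13+22 = 43.
EDD 65, LPT 93, FIFO 65, SPT 43 → minimum 43.

43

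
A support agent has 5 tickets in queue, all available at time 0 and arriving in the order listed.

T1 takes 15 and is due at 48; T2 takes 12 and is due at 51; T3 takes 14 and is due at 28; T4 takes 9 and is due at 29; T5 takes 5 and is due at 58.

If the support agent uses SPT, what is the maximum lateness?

12

SPT (increasing processing time): T5 T4 T2 T3 T1.
T5: 0→5, due 58, lateness -53
T4: 5→14, due 29, lateness -15
T2: 14→26, due 51, lateness -25
T3: 26→40, due 28, lateness 12
T1: 40→55, due 48, lateness 7
Maximum = 12.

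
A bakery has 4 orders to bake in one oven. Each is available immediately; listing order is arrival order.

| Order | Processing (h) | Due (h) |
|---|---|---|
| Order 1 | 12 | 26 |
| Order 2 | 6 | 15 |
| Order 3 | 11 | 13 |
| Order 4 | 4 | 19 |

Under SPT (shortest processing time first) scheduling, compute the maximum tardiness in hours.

8

SPT (increasing processing time): Order 4 Order 2 Order 3 Order 1.
Order 4: 0→4, due 19, tardiness 0
Order 2: 4→10, due 15, tardiness 0
Order 3: 10→21, due 13, tardiness 8
Order 1: 21→33, due 26, tardiness 7
Maximum = 8.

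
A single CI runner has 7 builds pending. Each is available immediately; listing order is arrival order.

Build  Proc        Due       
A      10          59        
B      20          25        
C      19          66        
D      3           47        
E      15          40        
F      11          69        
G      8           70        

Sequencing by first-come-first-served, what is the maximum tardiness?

27

FIFO (arrival order): A B C D E F G.
A: 0→10, due 59, tardiness 0
B: 10→30, due 25, tardiness 5
C: 30→49, due 66, tardiness 0
D: 49→52, due 47, tardiness 5
E: 52→67, due 40, tardiness 27
F: 67→78, due 69, tardiness 9
G: 78→86, due 70, tardiness 16
Maximum = 27.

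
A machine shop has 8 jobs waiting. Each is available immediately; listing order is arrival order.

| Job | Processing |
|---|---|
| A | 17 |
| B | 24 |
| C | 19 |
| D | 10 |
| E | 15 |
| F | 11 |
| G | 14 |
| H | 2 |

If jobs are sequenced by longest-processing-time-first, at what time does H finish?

112

LPT (decreasing processing time): B C A E G F D H.
B: 0→24
C: 24→43
A: 43→60
E: 60→75
G: 75→89
F: 89→100
D: 100→110
H: 110→112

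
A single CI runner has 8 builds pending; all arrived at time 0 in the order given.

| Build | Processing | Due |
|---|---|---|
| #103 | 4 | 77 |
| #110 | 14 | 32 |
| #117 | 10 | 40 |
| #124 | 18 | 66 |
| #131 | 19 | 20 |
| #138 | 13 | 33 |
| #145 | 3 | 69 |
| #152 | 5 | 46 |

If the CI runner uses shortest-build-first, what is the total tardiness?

SPT (increasing processing time): #145 #103 #152 #117 #138 #110 #124 #131.
#145: 0→3, due 69, tardiness 0
#103: 3→7, due 77, tardiness 0
#152: 7→12, due 46, tardiness 0
#117: 12→22, due 40, tardiness 0
#138: 22→35, due 33, tardiness 2
#110: 35→49, due 32, tardiness 17
#124: 49→67, due 66, tardiness 1
#131: 67→86, due 20, tardiness 66
Sum = 0+0+0+0+2+17+1+66 = 86.

86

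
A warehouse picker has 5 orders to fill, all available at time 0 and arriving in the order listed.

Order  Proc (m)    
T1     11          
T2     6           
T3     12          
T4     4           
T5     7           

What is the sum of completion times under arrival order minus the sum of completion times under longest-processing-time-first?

FIFO (arrival order): T1 T2 T3 T4 T5.
T1: 0→11
T2: 11→17
T3: 17→29
T4: 29→33
T5: 33→40
Sum = 11+17+29+33+40 = 130.
LPT (decreasing processing time): T3 T1 T5 T2 T4.
T3: 0→12
T1: 12→23
T5: 23→30
T2: 30→36
T4: 36→40
Sum = 12+23+30+36+40 = 141.
Difference = 130 − 141 = -11.

-11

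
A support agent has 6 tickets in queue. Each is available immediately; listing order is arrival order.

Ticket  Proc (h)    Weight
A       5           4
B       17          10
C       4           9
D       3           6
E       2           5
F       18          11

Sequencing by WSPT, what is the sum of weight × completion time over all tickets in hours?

WSPT (decreasing weight/processing-time ratio): E C D A F B.
E: finishes 2, weight 5, w·C = 10
C: finishes 6, weight 9, w·C = 54
D: finishes 9, weight 6, w·C = 54
A: finishes 14, weight 4, w·C = 56
F: finishes 32, weight 11, w·C = 352
B: finishes 49, weight 10, w·C = 490
Sum = 10+54+54+56+352+490 = 1016.

1016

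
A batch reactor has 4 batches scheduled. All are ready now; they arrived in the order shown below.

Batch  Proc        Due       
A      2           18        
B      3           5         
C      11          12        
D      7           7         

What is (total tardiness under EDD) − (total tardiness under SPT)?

EDD (increasing due date): B D C A.
B: 0→3, due 5, tardiness 0
D: 3→10, due 7, tardiness 3
C: 10→21, due 12, tardiness 9
A: 21→23, due 18, tardiness 5
Sum = 0+3+9+5 = 17.
SPT (increasing processing time): A B D C.
A: 0→2, due 18, tardiness 0
B: 2→5, due 5, tardiness 0
D: 5→12, due 7, tardiness 5
C: 12→23, due 12, tardiness 11
Sum = 0+0+5+11 = 16.
Difference = 17 − 16 = 1.

1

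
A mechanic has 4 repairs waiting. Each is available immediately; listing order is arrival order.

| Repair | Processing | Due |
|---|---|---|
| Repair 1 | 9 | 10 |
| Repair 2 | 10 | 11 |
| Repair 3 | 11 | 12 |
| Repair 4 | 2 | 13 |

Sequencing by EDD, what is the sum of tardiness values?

EDD (increasing due date): Repair 1 Repair 2 Repair 3 Repair 4.
Repair 1: 0→9, due 10, tardiness 0
Repair 2: 9→19, due 11, tardiness 8
Repair 3: 19→30, due 12, tardiness 18
Repair 4: 30→32, due 13, tardiness 19
Sum = 0+8+18+19 = 45.

45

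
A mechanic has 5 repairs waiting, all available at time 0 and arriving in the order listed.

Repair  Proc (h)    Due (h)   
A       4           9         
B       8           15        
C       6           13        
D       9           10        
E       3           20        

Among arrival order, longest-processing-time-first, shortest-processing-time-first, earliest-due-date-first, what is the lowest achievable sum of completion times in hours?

FIFO (arrival order): A B C D E.
A: 0→4
B: 4→12
C: 12→18
D: 18→27
E: 27→30
Sum = 4+12+18+27+30 = 91.
LPT (decreasing processing time): D B C A E.
D: 0→9
B: 9→17
C: 17→23
A: 23→27
E: 27→30
Sum = 9+17+23+27+30 = 106.
SPT (increasing processing time): E A C B D.
E: 0→3
A: 3→7
C: 7→13
B: 13→21
D: 21→30
Sum = 3+7+13+21+30 = 74.
EDD (increasing due date): A D C B E.
A: 0→4
D: 4→13
C: 13→19
B: 19→27
E: 27→30
Sum = 4+13+19+27+30 = 93.
FIFO 91, LPT 106, SPT 74, EDD 93 → minimum 74.

74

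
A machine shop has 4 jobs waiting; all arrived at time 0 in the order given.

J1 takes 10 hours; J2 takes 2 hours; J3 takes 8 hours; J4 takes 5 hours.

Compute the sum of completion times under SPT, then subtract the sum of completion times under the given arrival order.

-18

SPT (increasing processing time): J2 J4 J3 J1.
J2: 0→2
J4: 2→7
J3: 7→15
J1: 15→25
Sum = 2+7+15+25 = 49.
FIFO (arrival order): J1 J2 J3 J4.
J1: 0→10
J2: 10→12
J3: 12→20
J4: 20→25
Sum = 10+12+20+25 = 67.
Difference = 49 − 67 = -18.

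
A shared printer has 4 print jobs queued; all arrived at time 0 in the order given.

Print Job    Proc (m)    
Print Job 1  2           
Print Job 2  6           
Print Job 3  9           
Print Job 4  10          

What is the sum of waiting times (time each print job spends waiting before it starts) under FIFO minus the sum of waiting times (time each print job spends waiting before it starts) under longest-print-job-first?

-27

FIFO (arrival order): Print Job 1 Print Job 2 Print Job 3 Print Job 4.
Print Job 1: waits 0, runs 0→2
Print Job 2: waits 2, runs 2→8
Print Job 3: waits 8, runs 8→17
Print Job 4: waits 17, runs 17→27
Sum = 0+2+8+17 = 27.
LPT (decreasing processing time): Print Job 4 Print Job 3 Print Job 2 Print Job 1.
Print Job 4: waits 0, runs 0→10
Print Job 3: waits 10, runs 10→19
Print Job 2: waits 19, runs 19→25
Print Job 1: waits 25, runs 25→27
Sum = 0+10+19+25 = 54.
Difference = 27 − 54 = -27.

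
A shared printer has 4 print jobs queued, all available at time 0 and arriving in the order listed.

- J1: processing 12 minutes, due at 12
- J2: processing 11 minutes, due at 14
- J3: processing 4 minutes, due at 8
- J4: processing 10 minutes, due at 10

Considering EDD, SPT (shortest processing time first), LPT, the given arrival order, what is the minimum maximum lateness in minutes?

23

EDD (increasing due date): J3 J4 J1 J2.
J3: 0→4, due 8, lateness -4
J4: 4→14, due 10, lateness 4
J1: 14→26, due 12, lateness 14
J2: 26→37, due 14, lateness 23
Maximum = 23.
SPT (increasing processing time): J3 J4 J2 J1.
J3: 0→4, due 8, lateness -4
J4: 4→14, due 10, lateness 4
J2: 14→25, due 14, lateness 11
J1: 25→37, due 12, lateness 25
Maximum = 25.
LPT (decreasing processing time): J1 J2 J4 J3.
J1: 0→12, due 12, lateness 0
J2: 12→23, due 14, lateness 9
J4: 23→33, due 10, lateness 23
J3: 33→37, due 8, lateness 29
Maximum = 29.
FIFO (arrival order): J1 J2 J3 J4.
J1: 0→12, due 12, lateness 0
J2: 12→23, due 14, lateness 9
J3: 23→27, due 8, lateness 19
J4: 27→37, due 10, lateness 27
Maximum = 27.
EDD 23, SPT 25, LPT 29, FIFO 27 → minimum 23.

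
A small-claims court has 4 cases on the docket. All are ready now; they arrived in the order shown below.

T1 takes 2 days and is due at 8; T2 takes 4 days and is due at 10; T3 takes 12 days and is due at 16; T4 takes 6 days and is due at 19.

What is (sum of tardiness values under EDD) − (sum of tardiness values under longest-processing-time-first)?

EDD (increasing due date): T1 T2 T3 T4.
T1: 0→2, due 8, tardiness 0
T2: 2→6, due 10, tardiness 0
T3: 6→18, due 16, tardiness 2
T4: 18→24, due 19, tardiness 5
Sum = 0+0+2+5 = 7.
LPT (decreasing processing time): T3 T4 T2 T1.
T3: 0→12, due 16, tardiness 0
T4: 12→18, due 19, tardiness 0
T2: 18→22, due 10, tardiness 12
T1: 22→24, due 8, tardiness 16
Sum = 0+0+12+16 = 28.
Difference = 7 − 28 = -21.

-21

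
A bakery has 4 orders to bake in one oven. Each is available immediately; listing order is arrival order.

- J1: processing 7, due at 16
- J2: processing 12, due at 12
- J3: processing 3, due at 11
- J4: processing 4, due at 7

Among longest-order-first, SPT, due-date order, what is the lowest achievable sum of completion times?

LPT (decreasing processing time): J2 J1 J4 J3.
J2: 0→12
J1: 12→19
J4: 19→23
J3: 23→26
Sum = 12+19+23+26 = 80.
SPT (increasing processing time): J3 J4 J1 J2.
J3: 0→3
J4: 3→7
J1: 7→14
J2: 14→26
Sum = 3+7+14+26 = 50.
EDD (increasing due date): J4 J3 J2 J1.
J4: 0→4
J3: 4→7
J2: 7→19
J1: 19→26
Sum = 4+7+19+26 = 56.
LPT 80, SPT 50, EDD 56 → minimum 50.

50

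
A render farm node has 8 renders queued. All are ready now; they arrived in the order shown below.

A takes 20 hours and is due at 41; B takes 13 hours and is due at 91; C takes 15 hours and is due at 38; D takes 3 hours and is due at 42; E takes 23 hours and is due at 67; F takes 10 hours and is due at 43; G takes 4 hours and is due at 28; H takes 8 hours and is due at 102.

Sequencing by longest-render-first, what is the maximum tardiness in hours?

LPT (decreasing processing time): E A C B F H G D.
E: 0→23, due 67, tardiness 0
A: 23→43, due 41, tardiness 2
C: 43→58, due 38, tardiness 20
B: 58→71, due 91, tardiness 0
F: 71→81, due 43, tardiness 38
H: 81→89, due 102, tardiness 0
G: 89→93, due 28, tardiness 65
D: 93→96, due 42, tardiness 54
Maximum = 65.

65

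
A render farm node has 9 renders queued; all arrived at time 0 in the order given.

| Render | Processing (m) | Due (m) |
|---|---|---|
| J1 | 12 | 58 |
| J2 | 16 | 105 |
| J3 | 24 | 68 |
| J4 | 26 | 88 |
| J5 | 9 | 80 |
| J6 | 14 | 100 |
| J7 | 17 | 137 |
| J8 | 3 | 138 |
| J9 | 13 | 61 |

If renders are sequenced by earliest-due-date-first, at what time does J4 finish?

84

EDD (increasing due date): J1 J9 J3 J5 J4 J6 J2 J7 J8.
J1: 0→12
J9: 12→25
J3: 25→49
J5: 49→58
J4: 58→84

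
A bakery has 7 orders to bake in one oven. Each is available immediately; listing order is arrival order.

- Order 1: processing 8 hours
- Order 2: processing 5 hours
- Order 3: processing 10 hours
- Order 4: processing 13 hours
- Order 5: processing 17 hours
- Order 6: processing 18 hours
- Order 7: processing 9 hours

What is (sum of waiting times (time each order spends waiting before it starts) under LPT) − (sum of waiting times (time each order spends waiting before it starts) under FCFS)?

LPT (decreasing processing time): Order 6 Order 5 Order 4 Order 3 Order 7 Order 1 Order 2.
Order 6: waits 0, runs 0→18
Order 5: waits 18, runs 18→35
Order 4: waits 35, runs 35→48
Order 3: waits 48, runs 48→58
Order 7: waits 58, runs 58→67
Order 1: waits 67, runs 67→75
Order 2: waits 75, runs 75→80
Sum = 0+18+35+48+58+67+75 = 301.
FIFO (arrival order): Order 1 Order 2 Order 3 Order 4 Order 5 Order 6 Order 7.
Order 1: waits 0, runs 0→8
Order 2: waits 8, runs 8→13
Order 3: waits 13, runs 13→23
Order 4: waits 23, runs 23→36
Order 5: waits 36, runs 36→53
Order 6: waits 53, runs 53→71
Order 7: waits 71, runs 71→80
Sum = 0+8+13+23+36+53+71 = 204.
Difference = 301 − 204 = 97.

97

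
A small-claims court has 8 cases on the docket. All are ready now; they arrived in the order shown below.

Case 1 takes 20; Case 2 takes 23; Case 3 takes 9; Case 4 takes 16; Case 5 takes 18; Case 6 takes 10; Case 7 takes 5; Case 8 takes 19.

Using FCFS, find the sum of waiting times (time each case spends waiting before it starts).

FIFO (arrival order): Case 1 Case 2 Case 3 Case 4 Case 5 Case 6 Case 7 Case 8.
Case 1: waits 0, runs 0→20
Case 2: waits 20, runs 20→43
Case 3: waits 43, runs 43→52
Case 4: waits 52, runs 52→68
Case 5: waits 68, runs 68→86
Case 6: waits 86, runs 86→96
Case 7: waits 96, runs 96→101
Case 8: waits 101, runs 101→120
Sum = 0+20+43+52+68+86+96+101 = 466.

466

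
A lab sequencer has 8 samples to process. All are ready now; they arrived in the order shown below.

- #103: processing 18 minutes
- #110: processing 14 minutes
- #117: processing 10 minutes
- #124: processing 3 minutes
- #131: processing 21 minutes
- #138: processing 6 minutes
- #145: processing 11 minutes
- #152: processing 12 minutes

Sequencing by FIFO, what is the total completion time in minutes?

FIFO (arrival order): #103 #110 #117 #124 #131 #138 #145 #152.
#103: 0→18
#110: 18→32
#117: 32→42
#124: 42→45
#131: 45→66
#138: 66→72
#145: 72→83
#152: 83→95
Sum = 18+32+42+45+66+72+83+95 = 453.

453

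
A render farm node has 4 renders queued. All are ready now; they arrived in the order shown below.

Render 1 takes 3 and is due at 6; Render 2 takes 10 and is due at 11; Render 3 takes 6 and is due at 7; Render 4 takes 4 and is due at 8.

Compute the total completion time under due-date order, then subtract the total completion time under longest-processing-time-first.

-21

EDD (increasing due date): Render 1 Render 3 Render 4 Render 2.
Render 1: 0→3
Render 3: 3→9
Render 4: 9→13
Render 2: 13→23
Sum = 3+9+13+23 = 48.
LPT (decreasing processing time): Render 2 Render 3 Render 4 Render 1.
Render 2: 0→10
Render 3: 10→16
Render 4: 16→20
Render 1: 20→23
Sum = 10+16+20+23 = 69.
Difference = 48 − 69 = -21.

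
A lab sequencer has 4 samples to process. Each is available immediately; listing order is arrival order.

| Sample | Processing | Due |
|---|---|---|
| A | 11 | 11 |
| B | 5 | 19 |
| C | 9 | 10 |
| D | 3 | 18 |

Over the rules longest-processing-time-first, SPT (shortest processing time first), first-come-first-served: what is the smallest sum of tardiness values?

24

LPT (decreasing processing time): A C B D.
A: 0→11, due 11, tardiness 0
C: 11→20, due 10, tardiness 10
B: 20→25, due 19, tardiness 6
D: 25→28, due 18, tardiness 10
Sum = 0+10+6+10 = 26.
SPT (increasing processing time): D B C A.
D: 0→3, due 18, tardiness 0
B: 3→8, due 19, tardiness 0
C: 8→17, due 10, tardiness 7
A: 17→28, due 11, tardiness 17
Sum = 0+0+7+17 = 24.
FIFO (arrival order): A B C D.
A: 0→11, due 11, tardiness 0
B: 11→16, due 19, tardiness 0
C: 16→25, due 10, tardiness 15
D: 25→28, due 18, tardiness 10
Sum = 0+0+15+10 = 25.
LPT 26, SPT 24, FIFO 25 → minimum 24.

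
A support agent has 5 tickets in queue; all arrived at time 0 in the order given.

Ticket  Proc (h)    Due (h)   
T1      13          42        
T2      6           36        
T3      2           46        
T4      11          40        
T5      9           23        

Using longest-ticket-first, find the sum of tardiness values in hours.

LPT (decreasing processing time): T1 T4 T5 T2 T3.
T1: 0→13, due 42, tardiness 0
T4: 13→24, due 40, tardiness 0
T5: 24→33, due 23, tardiness 10
T2: 33→39, due 36, tardiness 3
T3: 39→41, due 46, tardiness 0
Sum = 0+0+10+3+0 = 13.

13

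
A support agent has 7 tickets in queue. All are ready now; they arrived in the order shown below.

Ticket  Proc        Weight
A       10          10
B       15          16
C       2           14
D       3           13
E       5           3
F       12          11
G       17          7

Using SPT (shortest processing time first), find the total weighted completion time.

SPT (increasing processing time): C D E A F B G.
C: finishes 2, weight 14, w·C = 28
D: finishes 5, weight 13, w·C = 65
E: finishes 10, weight 3, w·C = 30
A: finishes 20, weight 10, w·C = 200
F: finishes 32, weight 11, w·C = 352
B: finishes 47, weight 16, w·C = 752
G: finishes 64, weight 7, w·C = 448
Sum = 28+65+30+200+352+752+448 = 1875.

1875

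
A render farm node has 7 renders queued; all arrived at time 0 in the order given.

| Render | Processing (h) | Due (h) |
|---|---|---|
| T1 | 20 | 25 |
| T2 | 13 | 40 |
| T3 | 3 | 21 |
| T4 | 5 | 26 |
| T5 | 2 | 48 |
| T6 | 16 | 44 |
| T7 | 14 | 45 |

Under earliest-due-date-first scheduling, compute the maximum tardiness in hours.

26

EDD (increasing due date): T3 T1 T4 T2 T6 T7 T5.
T3: 0→3, due 21, tardiness 0
T1: 3→23, due 25, tardiness 0
T4: 23→28, due 26, tardiness 2
T2: 28→41, due 40, tardiness 1
T6: 41→57, due 44, tardiness 13
T7: 57→71, due 45, tardiness 26
T5: 71→73, due 48, tardiness 25
Maximum = 26.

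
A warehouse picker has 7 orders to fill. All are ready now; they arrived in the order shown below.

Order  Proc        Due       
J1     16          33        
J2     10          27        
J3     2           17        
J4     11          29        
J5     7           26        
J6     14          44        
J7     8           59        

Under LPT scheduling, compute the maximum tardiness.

LPT (decreasing processing time): J1 J6 J4 J2 J7 J5 J3.
J1: 0→16, due 33, tardiness 0
J6: 16→30, due 44, tardiness 0
J4: 30→41, due 29, tardiness 12
J2: 41→51, due 27, tardiness 24
J7: 51→59, due 59, tardiness 0
J5: 59→66, due 26, tardiness 40
J3: 66→68, due 17, tardiness 51
Maximum = 51.

51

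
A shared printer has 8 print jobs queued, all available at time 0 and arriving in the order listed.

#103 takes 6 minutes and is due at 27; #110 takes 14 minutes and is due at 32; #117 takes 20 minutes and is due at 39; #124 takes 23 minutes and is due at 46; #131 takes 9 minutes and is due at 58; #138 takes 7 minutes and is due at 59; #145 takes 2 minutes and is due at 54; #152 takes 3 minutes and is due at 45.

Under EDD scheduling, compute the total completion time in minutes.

EDD (increasing due date): #103 #110 #117 #152 #124 #145 #131 #138.
#103: 0→6
#110: 6→20
#117: 20→40
#152: 40→43
#124: 43→66
#145: 66→68
#131: 68→77
#138: 77→84
Sum = 6+20+40+43+66+68+77+84 = 404.

404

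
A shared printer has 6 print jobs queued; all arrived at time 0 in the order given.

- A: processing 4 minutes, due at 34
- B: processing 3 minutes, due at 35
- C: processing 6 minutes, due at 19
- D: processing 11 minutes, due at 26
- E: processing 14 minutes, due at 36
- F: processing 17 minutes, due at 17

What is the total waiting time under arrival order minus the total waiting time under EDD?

FIFO (arrival order): A B C D E F.
A: waits 0, runs 0→4
B: waits 4, runs 4→7
C: waits 7, runs 7→13
D: waits 13, runs 13→24
E: waits 24, runs 24→38
F: waits 38, runs 38→55
Sum = 0+4+7+13+24+38 = 86.
EDD (increasing due date): F C D A B E.
F: waits 0, runs 0→17
C: waits 17, runs 17→23
D: waits 23, runs 23→34
A: waits 34, runs 34→38
B: waits 38, runs 38→41
E: waits 41, runs 41→55
Sum = 0+17+23+34+38+41 = 153.
Difference = 86 − 153 = -67.

-67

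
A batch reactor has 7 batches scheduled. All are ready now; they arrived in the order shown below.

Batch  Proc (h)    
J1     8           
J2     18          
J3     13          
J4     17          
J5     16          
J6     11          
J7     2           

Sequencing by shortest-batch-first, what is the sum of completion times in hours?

269

SPT (increasing processing time): J7 J1 J6 J3 J5 J4 J2.
J7: 0→2
J1: 2→10
J6: 10→21
J3: 21→34
J5: 34→50
J4: 50→67
J2: 67→85
Sum = 2+10+21+34+50+67+85 = 269.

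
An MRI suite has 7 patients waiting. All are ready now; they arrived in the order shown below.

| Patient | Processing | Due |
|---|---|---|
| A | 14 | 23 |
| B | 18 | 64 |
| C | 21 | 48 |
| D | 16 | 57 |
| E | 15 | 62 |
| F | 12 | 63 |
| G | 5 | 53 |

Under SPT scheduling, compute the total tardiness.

82

SPT (increasing processing time): G F A E D B C.
G: 0→5, due 53, tardiness 0
F: 5→17, due 63, tardiness 0
A: 17→31, due 23, tardiness 8
E: 31→46, due 62, tardiness 0
D: 46→62, due 57, tardiness 5
B: 62→80, due 64, tardiness 16
C: 80→101, due 48, tardiness 53
Sum = 0+0+8+0+5+16+53 = 82.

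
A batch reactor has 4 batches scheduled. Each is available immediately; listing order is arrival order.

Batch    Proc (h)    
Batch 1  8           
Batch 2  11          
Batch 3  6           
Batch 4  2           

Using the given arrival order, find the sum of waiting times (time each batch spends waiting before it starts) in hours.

FIFO (arrival order): Batch 1 Batch 2 Batch 3 Batch 4.
Batch 1: waits 0, runs 0→8
Batch 2: waits 8, runs 8→19
Batch 3: waits 19, runs 19→25
Batch 4: waits 25, runs 25→27
Sum = 0+8+19+25 = 52.

52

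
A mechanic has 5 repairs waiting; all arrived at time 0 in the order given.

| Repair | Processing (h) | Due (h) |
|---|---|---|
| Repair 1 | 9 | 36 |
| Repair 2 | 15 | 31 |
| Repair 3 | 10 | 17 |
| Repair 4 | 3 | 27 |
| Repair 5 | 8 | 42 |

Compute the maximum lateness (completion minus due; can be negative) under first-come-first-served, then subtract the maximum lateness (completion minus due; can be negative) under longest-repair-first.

-1

FIFO (arrival order): Repair 1 Repair 2 Repair 3 Repair 4 Repair 5.
Repair 1: 0→9, due 36, lateness -27
Repair 2: 9→24, due 31, lateness -7
Repair 3: 24→34, due 17, lateness 17
Repair 4: 34→37, due 27, lateness 10
Repair 5: 37→45, due 42, lateness 3
Maximum = 17.
LPT (decreasing processing time): Repair 2 Repair 3 Repair 1 Repair 5 Repair 4.
Repair 2: 0→15, due 31, lateness -16
Repair 3: 15→25, due 17, lateness 8
Repair 1: 25→34, due 36, lateness -2
Repair 5: 34→42, due 42, lateness 0
Repair 4: 42→45, due 27, lateness 18
Maximum = 18.
Difference = 17 − 18 = -1.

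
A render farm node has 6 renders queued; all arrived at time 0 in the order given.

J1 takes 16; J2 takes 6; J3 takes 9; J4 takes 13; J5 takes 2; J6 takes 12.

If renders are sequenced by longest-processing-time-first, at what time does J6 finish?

41

LPT (decreasing processing time): J1 J4 J6 J3 J2 J5.
J1: 0→16
J4: 16→29
J6: 29→41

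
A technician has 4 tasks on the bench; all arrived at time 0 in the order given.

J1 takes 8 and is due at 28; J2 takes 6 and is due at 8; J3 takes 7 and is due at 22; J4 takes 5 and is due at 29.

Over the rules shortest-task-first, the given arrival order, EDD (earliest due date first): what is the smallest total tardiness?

SPT (increasing processing time): J4 J2 J3 J1.
J4: 0→5, due 29, tardiness 0
J2: 5→11, due 8, tardiness 3
J3: 11→18, due 22, tardiness 0
J1: 18→26, due 28, tardiness 0
Sum = 0+3+0+0 = 3.
FIFO (arrival order): J1 J2 J3 J4.
J1: 0→8, due 28, tardiness 0
J2: 8→14, due 8, tardiness 6
J3: 14→21, due 22, tardiness 0
J4: 21→26, due 29, tardiness 0
Sum = 0+6+0+0 = 6.
EDD (increasing due date): J2 J3 J1 J4.
J2: 0→6, due 8, tardiness 0
J3: 6→13, due 22, tardiness 0
J1: 13→21, due 28, tardiness 0
J4: 21→26, due 29, tardiness 0
Sum = 0+0+0+0 = 0.
SPT 3, FIFO 6, EDD 0 → minimum 0.

0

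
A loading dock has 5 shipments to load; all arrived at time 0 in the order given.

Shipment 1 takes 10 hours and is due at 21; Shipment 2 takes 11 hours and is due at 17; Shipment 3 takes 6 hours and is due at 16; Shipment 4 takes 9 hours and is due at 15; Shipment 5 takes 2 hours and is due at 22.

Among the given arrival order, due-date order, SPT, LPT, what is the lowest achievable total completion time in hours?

FIFO (arrival order): Shipment 1 Shipment 2 Shipment 3 Shipment 4 Shipment 5.
Shipment 1: 0→10
Shipment 2: 10→21
Shipment 3: 21→27
Shipment 4: 27→36
Shipment 5: 36→38
Sum = 10+21+27+36+38 = 132.
EDD (increasing due date): Shipment 4 Shipment 3 Shipment 2 Shipment 1 Shipment 5.
Shipment 4: 0→9
Shipment 3: 9→15
Shipment 2: 15→26
Shipment 1: 26→36
Shipment 5: 36→38
Sum = 9+15+26+36+38 = 124.
SPT (increasing processing time): Shipment 5 Shipment 3 Shipment 4 Shipment 1 Shipment 2.
Shipment 5: 0→2
Shipment 3: 2→8
Shipment 4: 8→17
Shipment 1: 17→27
Shipment 2: 27→38
Sum = 2+8+17+27+38 = 92.
LPT (decreasing processing time): Shipment 2 Shipment 1 Shipment 4 Shipment 3 Shipment 5.
Shipment 2: 0→11
Shipment 1: 11→21
Shipment 4: 21→30
Shipment 3: 30→36
Shipment 5: 36→38
Sum = 11+21+30+36+38 = 136.
FIFO 132, EDD 124, SPT 92, LPT 136 → minimum 92.

92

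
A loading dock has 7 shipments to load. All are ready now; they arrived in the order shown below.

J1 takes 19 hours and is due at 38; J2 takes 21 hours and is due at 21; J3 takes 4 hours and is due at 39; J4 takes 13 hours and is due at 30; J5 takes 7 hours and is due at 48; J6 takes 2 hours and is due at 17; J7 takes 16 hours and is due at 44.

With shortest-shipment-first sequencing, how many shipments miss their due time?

SPT (increasing processing time): J6 J3 J5 J4 J7 J1 J2.
J6: 0→2, due 17, tardiness 0
J3: 2→6, due 39, tardiness 0
J5: 6→13, due 48, tardiness 0
J4: 13→26, due 30, tardiness 0
J7: 26→42, due 44, tardiness 0
J1: 42→61, due 38, tardiness 23
J2: 61→82, due 21, tardiness 61
Late shipments: 2.

2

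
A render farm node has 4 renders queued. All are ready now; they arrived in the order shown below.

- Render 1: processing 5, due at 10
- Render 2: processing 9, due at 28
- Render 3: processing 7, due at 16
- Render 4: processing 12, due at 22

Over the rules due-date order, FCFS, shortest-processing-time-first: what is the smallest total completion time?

EDD (increasing due date): Render 1 Render 3 Render 4 Render 2.
Render 1: 0→5
Render 3: 5→12
Render 4: 12→24
Render 2: 24→33
Sum = 5+12+24+33 = 74.
FIFO (arrival order): Render 1 Render 2 Render 3 Render 4.
Render 1: 0→5
Render 2: 5→14
Render 3: 14→21
Render 4: 21→33
Sum = 5+14+21+33 = 73.
SPT (increasing processing time): Render 1 Render 3 Render 2 Render 4.
Render 1: 0→5
Render 3: 5→12
Render 2: 12→21
Render 4: 21→33
Sum = 5+12+21+33 = 71.
EDD 74, FIFO 73, SPT 71 → minimum 71.

71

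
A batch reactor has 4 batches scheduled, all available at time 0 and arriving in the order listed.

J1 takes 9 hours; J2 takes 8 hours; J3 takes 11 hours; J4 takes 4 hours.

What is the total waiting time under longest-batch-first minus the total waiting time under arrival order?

5

LPT (decreasing processing time): J3 J1 J2 J4.
J3: waits 0, runs 0→11
J1: waits 11, runs 11→20
J2: waits 20, runs 20→28
J4: waits 28, runs 28→32
Sum = 0+11+20+28 = 59.
FIFO (arrival order): J1 J2 J3 J4.
J1: waits 0, runs 0→9
J2: waits 9, runs 9→17
J3: waits 17, runs 17→28
J4: waits 28, runs 28→32
Sum = 0+9+17+28 = 54.
Difference = 59 − 54 = 5.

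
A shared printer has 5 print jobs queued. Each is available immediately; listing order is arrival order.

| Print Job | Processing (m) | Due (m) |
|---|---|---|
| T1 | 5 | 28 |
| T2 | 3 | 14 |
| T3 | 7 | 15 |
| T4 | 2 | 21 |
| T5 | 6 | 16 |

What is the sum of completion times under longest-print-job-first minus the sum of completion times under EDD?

12

LPT (decreasing processing time): T3 T5 T1 T2 T4.
T3: 0→7
T5: 7→13
T1: 13→18
T2: 18→21
T4: 21→23
Sum = 7+13+18+21+23 = 82.
EDD (increasing due date): T2 T3 T5 T4 T1.
T2: 0→3
T3: 3→10
T5: 10→16
T4: 16→18
T1: 18→23
Sum = 3+10+16+18+23 = 70.
Difference = 82 − 70 = 12.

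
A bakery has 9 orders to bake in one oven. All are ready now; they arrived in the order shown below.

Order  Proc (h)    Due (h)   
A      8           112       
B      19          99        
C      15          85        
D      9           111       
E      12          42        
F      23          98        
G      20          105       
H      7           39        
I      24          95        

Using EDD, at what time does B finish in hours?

100

EDD (increasing due date): H E C I F B G D A.
H: 0→7
E: 7→19
C: 19→34
I: 34→58
F: 58→81
B: 81→100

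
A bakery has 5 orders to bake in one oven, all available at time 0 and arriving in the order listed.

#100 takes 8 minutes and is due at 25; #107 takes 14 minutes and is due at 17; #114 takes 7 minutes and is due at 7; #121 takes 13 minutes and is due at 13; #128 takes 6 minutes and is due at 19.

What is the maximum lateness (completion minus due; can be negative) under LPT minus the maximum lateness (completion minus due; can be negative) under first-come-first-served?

6

LPT (decreasing processing time): #107 #121 #100 #114 #128.
#107: 0→14, due 17, lateness -3
#121: 14→27, due 13, lateness 14
#100: 27→35, due 25, lateness 10
#114: 35→42, due 7, lateness 35
#128: 42→48, due 19, lateness 29
Maximum = 35.
FIFO (arrival order): #100 #107 #114 #121 #128.
#100: 0→8, due 25, lateness -17
#107: 8→22, due 17, lateness 5
#114: 22→29, due 7, lateness 22
#121: 29→42, due 13, lateness 29
#128: 42→48, due 19, lateness 29
Maximum = 29.
Difference = 35 − 29 = 6.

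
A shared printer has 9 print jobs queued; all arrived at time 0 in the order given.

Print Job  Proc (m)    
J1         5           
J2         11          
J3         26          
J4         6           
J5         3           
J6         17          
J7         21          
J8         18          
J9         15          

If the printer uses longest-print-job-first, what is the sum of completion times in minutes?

780

LPT (decreasing processing time): J3 J7 J8 J6 J9 J2 J4 J1 J5.
J3: 0→26
J7: 26→47
J8: 47→65
J6: 65→82
J9: 82→97
J2: 97→108
J4: 108→114
J1: 114→119
J5: 119→122
Sum = 26+47+65+82+97+108+114+119+122 = 780.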